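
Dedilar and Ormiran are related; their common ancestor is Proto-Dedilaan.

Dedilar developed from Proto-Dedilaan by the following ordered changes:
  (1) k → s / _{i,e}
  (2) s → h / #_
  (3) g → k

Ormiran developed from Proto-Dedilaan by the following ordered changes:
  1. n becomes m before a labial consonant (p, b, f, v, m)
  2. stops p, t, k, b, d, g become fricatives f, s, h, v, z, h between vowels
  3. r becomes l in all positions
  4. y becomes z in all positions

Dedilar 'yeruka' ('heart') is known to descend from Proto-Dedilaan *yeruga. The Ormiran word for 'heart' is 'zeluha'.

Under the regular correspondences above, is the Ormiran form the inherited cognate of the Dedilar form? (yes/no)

yes

Derive the expected Ormiran reflex of *yeruga:
Ormiran: *yeruga > yeruha > yeluha > zeluha  (by intervocalic lenition, unconditioned shift, unconditioned shift)
Ormiran 'zeluha' matches the regular reflex exactly, so the pair is cognate.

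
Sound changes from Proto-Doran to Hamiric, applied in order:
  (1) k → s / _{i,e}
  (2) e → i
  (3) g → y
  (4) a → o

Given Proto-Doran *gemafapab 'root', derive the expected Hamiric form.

yimofopob

Hamiric: *gemafapab > gimafapab > yimafapab > yimofopob  (by vowel merger, unconditioned shift, vowel merger)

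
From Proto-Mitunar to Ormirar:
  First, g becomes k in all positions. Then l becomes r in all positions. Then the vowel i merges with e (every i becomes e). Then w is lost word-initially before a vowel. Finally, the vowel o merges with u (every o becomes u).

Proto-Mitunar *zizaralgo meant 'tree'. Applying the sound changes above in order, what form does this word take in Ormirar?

Ormirar: *zizaralgo
  zizaralgo → zizaralko   [unconditioned shift]
  zizaralko → zizararko   [unconditioned shift]
  zizararko → zezararko   [vowel merger]
  zezararko (rule 4 does not apply)
  zezararko → zezararku   [vowel merger]
  giving Ormirar zezararku.

zezararku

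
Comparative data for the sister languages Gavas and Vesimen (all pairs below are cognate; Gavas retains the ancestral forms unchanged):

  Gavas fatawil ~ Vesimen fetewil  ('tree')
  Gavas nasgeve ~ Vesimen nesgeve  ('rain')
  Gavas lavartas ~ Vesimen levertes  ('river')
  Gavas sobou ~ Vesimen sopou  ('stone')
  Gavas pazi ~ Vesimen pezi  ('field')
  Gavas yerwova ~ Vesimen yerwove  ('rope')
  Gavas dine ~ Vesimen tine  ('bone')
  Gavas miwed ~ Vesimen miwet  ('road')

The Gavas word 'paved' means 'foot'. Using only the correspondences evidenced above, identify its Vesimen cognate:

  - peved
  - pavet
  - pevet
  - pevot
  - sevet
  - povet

pevet

lavartas ~ levertes — Gavas a corresponds to Vesimen e after a consonant, before a labial obstruent.
miwed ~ miwet — Gavas d corresponds to Vesimen t word-finally.
Applying these to Gavas 'paved':
  paved → peved   (a→e after a consonant, before a labial obstruent)
  peved → pevet   (d→t word-finally)
So the Vesimen cognate is 'pevet'.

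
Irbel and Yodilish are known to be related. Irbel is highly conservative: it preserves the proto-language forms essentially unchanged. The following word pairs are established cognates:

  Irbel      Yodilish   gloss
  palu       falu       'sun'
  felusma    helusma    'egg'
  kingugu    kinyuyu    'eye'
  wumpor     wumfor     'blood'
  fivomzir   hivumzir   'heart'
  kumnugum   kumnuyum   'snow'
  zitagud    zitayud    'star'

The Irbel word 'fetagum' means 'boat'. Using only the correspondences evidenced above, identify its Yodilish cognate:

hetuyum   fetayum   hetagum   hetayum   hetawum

hetayum

felusma ~ helusma — Irbel f corresponds to Yodilish h word-initially before a front vowel.
kingugu ~ kinyuyu, kumnugum ~ kumnuyum — Irbel g corresponds to Yodilish y between vowels (before a back vowel).
Applying these to Irbel 'fetagum':
  fetagum → hetagum   (f→h word-initially before a front vowel)
  hetagum → hetayum   (g→y between vowels (before a back vowel))
So the Yodilish cognate is 'hetayum'.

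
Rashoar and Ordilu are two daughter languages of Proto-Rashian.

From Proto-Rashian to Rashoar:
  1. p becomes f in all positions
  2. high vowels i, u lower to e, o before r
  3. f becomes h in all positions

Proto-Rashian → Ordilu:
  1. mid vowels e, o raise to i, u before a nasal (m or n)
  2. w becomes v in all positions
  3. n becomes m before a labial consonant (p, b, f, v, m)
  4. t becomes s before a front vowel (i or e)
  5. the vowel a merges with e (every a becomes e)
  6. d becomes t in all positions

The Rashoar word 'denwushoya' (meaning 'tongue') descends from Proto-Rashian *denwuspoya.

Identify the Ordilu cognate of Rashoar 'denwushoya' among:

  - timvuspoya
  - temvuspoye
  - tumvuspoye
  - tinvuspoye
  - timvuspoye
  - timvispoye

timvuspoye

Ordilu: start from *denwuspoya.
  rule 1 (pre-nasal raising): denwuspoya → dinwuspoya
  rule 2 (unconditioned shift): dinwuspoya → dinvuspoya
  rule 3 (nasal place assimilation): dinvuspoya → dimvuspoya
  rule 4: no change — dimvuspoya
  rule 5 (vowel merger): dimvuspoya → dimvuspoye
  rule 6 (unconditioned shift): dimvuspoye → timvuspoye
  ⇒ Ordilu timvuspoye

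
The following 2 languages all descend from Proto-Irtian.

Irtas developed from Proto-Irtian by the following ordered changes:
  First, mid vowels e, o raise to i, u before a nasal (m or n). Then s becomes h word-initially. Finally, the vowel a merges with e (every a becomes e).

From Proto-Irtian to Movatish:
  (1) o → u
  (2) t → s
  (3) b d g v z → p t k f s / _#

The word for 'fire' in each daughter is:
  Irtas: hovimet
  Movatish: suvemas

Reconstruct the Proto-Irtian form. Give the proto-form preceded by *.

Position 4: Irtas has i, Movatish has e. Movatish preserves e here (none of its changes turn any other segment into e), so the proto-segment is *e.
Position 7: Irtas has t, Movatish has s. Irtas preserves t here (none of its changes turn any other segment into t), so the proto-segment is *t.
Position 1: Irtas has h, Movatish has s. Taking the neighbouring segments as reconstructed: Irtas h could go back to *s or *h; Movatish s could go back to *t or *s — the one source consistent with every daughter is *s.
Continuing position by position gives *sovemat; check it forward:
Irtas: start from *sovemat.
  rule 1 (pre-nasal raising): sovemat → sovimat
  rule 2 (debuccalisation): sovimat → hovimat
  rule 3 (vowel merger): hovimat → hovimet
  ⇒ Irtas hovimet
Movatish: *sovemat > suvemat > suvemas  (by vowel merger, unconditioned shift)
Only *sovemat yields all of Irtas hovimet, Movatish suvemas.

*sovemat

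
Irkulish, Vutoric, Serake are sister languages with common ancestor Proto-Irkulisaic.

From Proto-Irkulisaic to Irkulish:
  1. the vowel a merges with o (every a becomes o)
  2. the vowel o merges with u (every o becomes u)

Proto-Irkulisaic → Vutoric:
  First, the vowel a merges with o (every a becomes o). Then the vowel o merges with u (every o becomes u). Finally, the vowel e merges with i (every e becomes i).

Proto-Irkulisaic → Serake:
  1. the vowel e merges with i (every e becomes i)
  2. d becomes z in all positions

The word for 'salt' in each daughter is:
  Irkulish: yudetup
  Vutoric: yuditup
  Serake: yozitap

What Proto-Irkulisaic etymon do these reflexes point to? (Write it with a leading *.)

Position 6: Irkulish has u, Vutoric has u, Serake has a. Serake preserves a here (none of its changes turn any other segment into a), so the proto-segment is *a.
Position 3: Irkulish has d, Vutoric has d, Serake has z. Irkulish preserves d here (none of its changes turn any other segment into d), so the proto-segment is *d.
Position 4: Irkulish has e, Vutoric has i, Serake has i. Irkulish preserves e here (none of its changes turn any other segment into e), so the proto-segment is *e.
Continuing position by position gives *yodetap; check it forward:
Irkulish: start from *yodetap.
  rule 1 (vowel merger): yodetap → yodetop
  rule 2 (vowel merger): yodetop → yudetup
  ⇒ Irkulish yudetup
Vutoric: *yodetap > yodetop > yudetup > yuditup  (by vowel merger, vowel merger, vowel merger)
Serake: *yodetap > yoditap > yozitap  (by vowel merger, unconditioned shift)
Only *yodetap yields all of Irkulish yudetup, Vutoric yuditup, Serake yozitap.

*yodetap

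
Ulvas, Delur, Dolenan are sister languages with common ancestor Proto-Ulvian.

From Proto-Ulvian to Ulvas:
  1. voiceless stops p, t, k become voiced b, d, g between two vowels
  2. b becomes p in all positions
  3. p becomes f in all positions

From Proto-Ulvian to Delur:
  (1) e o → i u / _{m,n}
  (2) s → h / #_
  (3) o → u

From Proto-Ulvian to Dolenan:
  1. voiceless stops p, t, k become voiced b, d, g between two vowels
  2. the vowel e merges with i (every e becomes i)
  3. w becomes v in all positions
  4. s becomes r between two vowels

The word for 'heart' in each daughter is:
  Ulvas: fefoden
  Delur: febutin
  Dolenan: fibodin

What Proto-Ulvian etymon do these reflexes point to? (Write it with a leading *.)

Position 6: Ulvas has e, Delur has i, Dolenan has i. Ulvas preserves e here (none of its changes turn any other segment into e), so the proto-segment is *e.
Position 4: Ulvas has o, Delur has u, Dolenan has o. Ulvas preserves o here (none of its changes turn any other segment into o), so the proto-segment is *o.
Position 3: Ulvas has f, Delur has b, Dolenan has b. Delur preserves b here (none of its changes turn any other segment into b), so the proto-segment is *b.
Continuing position by position gives *feboten; check it forward:
Ulvas: *feboten
  feboten → feboden   [intervocalic voicing]
  feboden → fepoden   [unconditioned shift]
  fepoden → fefoden   [unconditioned shift]
  giving Ulvas fefoden.
Delur: *feboten
  feboten → febotin   [pre-nasal raising]
  febotin (rule 2 does not apply)
  febotin → febutin   [vowel merger]
  giving Delur febutin.
Dolenan: *feboten
  feboten → feboden   [intervocalic voicing]
  feboden → fibodin   [vowel merger]
  fibodin (rule 3 does not apply)
  fibodin (rule 4 does not apply)
  giving Dolenan fibodin.
No other proto-form is consistent with every reflex, so the reconstruction is *feboten.

*feboten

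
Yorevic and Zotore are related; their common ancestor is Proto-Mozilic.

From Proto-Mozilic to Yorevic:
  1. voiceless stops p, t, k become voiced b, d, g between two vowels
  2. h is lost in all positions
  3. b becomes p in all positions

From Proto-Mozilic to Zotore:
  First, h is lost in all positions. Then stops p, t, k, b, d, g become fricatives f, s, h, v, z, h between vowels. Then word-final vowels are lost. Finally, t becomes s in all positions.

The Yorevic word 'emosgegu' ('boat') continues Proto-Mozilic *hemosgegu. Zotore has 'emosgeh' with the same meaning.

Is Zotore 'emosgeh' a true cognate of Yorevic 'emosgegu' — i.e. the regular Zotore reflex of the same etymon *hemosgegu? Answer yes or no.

Derive the expected Zotore reflex of *hemosgegu:
Zotore: *hemosgegu > emosgegu > emosgehu > emosgeh  (by h-loss, intervocalic lenition, apocope)
Zotore 'emosgeh' matches the regular reflex exactly, so the pair is cognate.

yes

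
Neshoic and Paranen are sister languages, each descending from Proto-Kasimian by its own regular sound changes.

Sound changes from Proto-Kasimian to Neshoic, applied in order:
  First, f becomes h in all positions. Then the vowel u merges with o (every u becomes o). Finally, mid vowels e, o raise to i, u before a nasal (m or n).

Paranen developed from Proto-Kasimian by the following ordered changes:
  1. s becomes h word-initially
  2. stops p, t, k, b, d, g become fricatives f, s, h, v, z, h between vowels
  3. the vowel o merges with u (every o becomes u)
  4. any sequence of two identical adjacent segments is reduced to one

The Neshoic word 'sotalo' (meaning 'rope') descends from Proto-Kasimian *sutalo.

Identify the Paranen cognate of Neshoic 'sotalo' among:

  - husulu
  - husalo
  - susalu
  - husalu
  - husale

husalu

Paranen: *sutalo
  sutalo → hutalo   [debuccalisation]
  hutalo → husalo   [intervocalic lenition]
  husalo → husalu   [vowel merger]
  husalu (rule 4 does not apply)
  giving Paranen husalu.
Among the options, 'husalu' alone shows every Paranen change applied in order.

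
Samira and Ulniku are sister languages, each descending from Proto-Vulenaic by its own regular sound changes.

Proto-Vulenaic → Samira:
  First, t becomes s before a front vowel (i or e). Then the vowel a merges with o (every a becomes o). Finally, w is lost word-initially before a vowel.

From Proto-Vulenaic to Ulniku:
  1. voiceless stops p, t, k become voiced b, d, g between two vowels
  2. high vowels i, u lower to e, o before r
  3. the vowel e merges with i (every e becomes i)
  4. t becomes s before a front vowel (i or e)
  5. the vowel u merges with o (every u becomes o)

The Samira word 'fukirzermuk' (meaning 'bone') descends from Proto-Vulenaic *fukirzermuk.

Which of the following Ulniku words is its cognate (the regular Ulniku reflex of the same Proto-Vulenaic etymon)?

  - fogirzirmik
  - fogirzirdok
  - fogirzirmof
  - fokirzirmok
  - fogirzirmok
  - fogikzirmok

Ulniku: start from *fukirzermuk.
  rule 1 (intervocalic voicing): fukirzermuk → fugirzermuk
  rule 2 (pre-rhotic lowering): fugirzermuk → fugerzermuk
  rule 3 (vowel merger): fugerzermuk → fugirzirmuk
  rule 4: no change — fugirzirmuk
  rule 5 (vowel merger): fugirzirmuk → fogirzirmok
  ⇒ Ulniku fogirzirmok
Only 'fogirzirmok' matches the regular Ulniku development of *fukirzermuk.

fogirzirmok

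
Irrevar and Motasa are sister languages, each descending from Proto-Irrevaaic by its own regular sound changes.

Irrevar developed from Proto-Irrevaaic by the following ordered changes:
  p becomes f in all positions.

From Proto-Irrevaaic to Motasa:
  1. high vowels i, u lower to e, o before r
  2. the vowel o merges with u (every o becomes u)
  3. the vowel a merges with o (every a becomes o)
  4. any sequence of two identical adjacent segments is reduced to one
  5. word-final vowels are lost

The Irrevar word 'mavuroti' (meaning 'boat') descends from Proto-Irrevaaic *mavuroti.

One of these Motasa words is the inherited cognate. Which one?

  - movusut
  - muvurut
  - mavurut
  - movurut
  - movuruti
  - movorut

movurut

Motasa: *mavuroti
  mavuroti → mavoroti   [pre-rhotic lowering]
  mavoroti → mavuruti   [vowel merger]
  mavuruti → movuruti   [vowel merger]
  movuruti (rule 4 does not apply)
  movuruti → movurut   [apocope]
  giving Motasa movurut.
Only 'movurut' matches the regular Motasa development of *mavuroti.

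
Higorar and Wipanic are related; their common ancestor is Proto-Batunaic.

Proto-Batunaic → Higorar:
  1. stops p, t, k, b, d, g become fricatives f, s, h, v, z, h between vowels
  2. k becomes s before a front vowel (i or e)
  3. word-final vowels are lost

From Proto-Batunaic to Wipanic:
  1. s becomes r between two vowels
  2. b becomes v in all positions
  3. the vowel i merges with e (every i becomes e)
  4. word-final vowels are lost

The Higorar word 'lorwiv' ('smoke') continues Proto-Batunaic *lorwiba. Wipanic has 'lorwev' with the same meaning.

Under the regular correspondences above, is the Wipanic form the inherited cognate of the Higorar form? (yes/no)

yes

Derive the expected Wipanic reflex of *lorwiba:
Wipanic: start from *lorwiba.
  rule 1: no change — lorwiba
  rule 2 (unconditioned shift): lorwiba → lorwiva
  rule 3 (vowel merger): lorwiva → lorweva
  rule 4 (apocope): lorweva → lorwev
  ⇒ Wipanic lorwev
Wipanic 'lorwev' matches the regular reflex exactly, so the pair is cognate.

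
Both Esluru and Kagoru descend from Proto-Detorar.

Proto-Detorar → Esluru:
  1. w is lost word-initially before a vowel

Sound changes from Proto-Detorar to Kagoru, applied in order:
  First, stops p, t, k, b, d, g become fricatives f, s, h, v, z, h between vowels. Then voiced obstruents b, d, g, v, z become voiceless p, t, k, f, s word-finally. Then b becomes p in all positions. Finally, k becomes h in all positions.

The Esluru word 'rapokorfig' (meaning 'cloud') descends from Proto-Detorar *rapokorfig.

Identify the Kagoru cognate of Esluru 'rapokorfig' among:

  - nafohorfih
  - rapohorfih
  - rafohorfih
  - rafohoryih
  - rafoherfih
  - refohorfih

Kagoru: *rapokorfig
  rapokorfig → rafohorfig   [intervocalic lenition]
  rafohorfig → rafohorfik   [final devoicing]
  rafohorfik (rule 3 does not apply)
  rafohorfik → rafohorfih   [unconditioned shift]
  giving Kagoru rafohorfih.
Only 'rafohorfih' matches the regular Kagoru development of *rapokorfig.

rafohorfih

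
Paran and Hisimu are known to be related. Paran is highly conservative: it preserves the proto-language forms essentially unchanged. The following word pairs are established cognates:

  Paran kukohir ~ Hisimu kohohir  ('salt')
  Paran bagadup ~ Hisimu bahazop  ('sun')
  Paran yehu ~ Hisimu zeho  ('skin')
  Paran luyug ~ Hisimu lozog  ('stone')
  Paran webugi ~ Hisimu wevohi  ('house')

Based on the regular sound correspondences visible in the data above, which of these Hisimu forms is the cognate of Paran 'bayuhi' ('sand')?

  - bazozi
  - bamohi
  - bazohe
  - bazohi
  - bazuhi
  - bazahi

luyug ~ lozog — Paran y corresponds to Hisimu z between vowels (before a back vowel).
kukohir ~ kohohir, luyug ~ lozog — Paran u corresponds to Hisimu o after a consonant, before a consonant other than r, m, n, p, b, f, v.
Applying these to Paran 'bayuhi':
  bayuhi → bazuhi   (y→z between vowels (before a back vowel))
  bazuhi → bazohi   (u→o after a consonant, before a consonant other than r, m, n, p, b, f, v)
So the Hisimu cognate is 'bazohi'.

bazohi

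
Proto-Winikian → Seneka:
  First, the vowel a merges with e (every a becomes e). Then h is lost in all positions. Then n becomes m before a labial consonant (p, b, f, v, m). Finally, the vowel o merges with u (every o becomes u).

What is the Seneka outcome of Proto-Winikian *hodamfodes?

Seneka: *hodamfodes
  hodamfodes → hodemfodes   [vowel merger]
  hodemfodes → odemfodes   [h-loss]
  odemfodes (rule 3 does not apply)
  odemfodes → udemfudes   [vowel merger]
  giving Seneka udemfudes.

udemfudes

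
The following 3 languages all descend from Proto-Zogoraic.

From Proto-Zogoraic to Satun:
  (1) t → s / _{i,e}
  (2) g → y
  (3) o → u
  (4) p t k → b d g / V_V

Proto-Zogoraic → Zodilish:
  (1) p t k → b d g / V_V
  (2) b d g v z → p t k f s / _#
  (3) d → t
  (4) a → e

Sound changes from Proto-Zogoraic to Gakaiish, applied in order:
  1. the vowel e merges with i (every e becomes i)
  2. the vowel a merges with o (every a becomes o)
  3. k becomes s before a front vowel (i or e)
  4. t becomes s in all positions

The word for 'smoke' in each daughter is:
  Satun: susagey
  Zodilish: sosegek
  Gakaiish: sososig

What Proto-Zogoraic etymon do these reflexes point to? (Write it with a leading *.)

*sosakeg

Position 4: Satun has a, Zodilish has e, Gakaiish has o. Satun preserves a here (none of its changes turn any other segment into a), so the proto-segment is *a.
Position 6: Satun has e, Zodilish has e, Gakaiish has i. Satun preserves e here (none of its changes turn any other segment into e), so the proto-segment is *e.
Verify the candidate proto-form against each daughter:
Satun: start from *sosakeg.
  rule 1: no change — sosakeg
  rule 2 (unconditioned shift): sosakeg → sosakey
  rule 3 (vowel merger): sosakey → susakey
  rule 4 (intervocalic voicing): susakey → susagey
  ⇒ Satun susagey
Zodilish: *sosakeg
  sosakeg → sosageg   [intervocalic voicing]
  sosageg → sosagek   [final devoicing]
  sosagek (rule 3 does not apply)
  sosagek → sosegek   [vowel merger]
  giving Zodilish sosegek.
Gakaiish: start from *sosakeg.
  rule 1 (vowel merger): sosakeg → sosakig
  rule 2 (vowel merger): sosakig → sosokig
  rule 3 (palatalisation): sosokig → sososig
  rule 4: no change — sososig
  ⇒ Gakaiish sososig
*sosakeg is the unique common source.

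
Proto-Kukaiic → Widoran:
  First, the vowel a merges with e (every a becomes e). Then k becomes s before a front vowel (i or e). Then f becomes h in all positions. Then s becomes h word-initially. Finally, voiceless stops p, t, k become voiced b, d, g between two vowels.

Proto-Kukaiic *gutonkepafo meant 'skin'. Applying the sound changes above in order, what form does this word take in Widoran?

Widoran: *gutonkepafo
  gutonkepafo → gutonkepefo   [vowel merger]
  gutonkepefo → gutonsepefo   [palatalisation]
  gutonsepefo → gutonsepeho   [unconditioned shift]
  gutonsepeho (rule 4 does not apply)
  gutonsepeho → gudonsebeho   [intervocalic voicing]
  giving Widoran gudonsebeho.

gudonsebeho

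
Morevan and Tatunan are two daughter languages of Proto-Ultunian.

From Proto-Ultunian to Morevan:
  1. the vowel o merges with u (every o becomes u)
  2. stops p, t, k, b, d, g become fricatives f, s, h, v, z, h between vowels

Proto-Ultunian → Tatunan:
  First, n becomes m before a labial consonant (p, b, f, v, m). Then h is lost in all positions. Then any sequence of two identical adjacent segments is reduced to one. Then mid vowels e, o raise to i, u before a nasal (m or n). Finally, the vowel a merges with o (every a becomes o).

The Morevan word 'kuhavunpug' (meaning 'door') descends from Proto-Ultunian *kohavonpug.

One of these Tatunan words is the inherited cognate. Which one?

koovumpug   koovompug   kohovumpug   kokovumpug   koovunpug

koovumpug

Tatunan: *kohavonpug > kohavompug > koavompug > koavumpug > koovumpug  (by nasal place assimilation, h-loss, pre-nasal raising, vowel merger)
Only 'koovumpug' matches the regular Tatunan development of *kohavonpug.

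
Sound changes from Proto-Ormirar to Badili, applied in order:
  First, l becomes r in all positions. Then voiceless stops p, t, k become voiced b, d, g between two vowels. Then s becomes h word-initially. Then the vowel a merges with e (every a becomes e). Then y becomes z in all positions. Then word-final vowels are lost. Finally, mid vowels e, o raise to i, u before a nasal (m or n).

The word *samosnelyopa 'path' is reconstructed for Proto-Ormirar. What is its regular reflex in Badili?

himosnerzob

Badili: *samosnelyopa
  samosnelyopa → samosneryopa   [unconditioned shift]
  samosneryopa → samosneryoba   [intervocalic voicing]
  samosneryoba → hamosneryoba   [debuccalisation]
  hamosneryoba → hemosneryobe   [vowel merger]
  hemosneryobe → hemosnerzobe   [unconditioned shift]
  hemosnerzobe → hemosnerzob   [apocope]
  hemosnerzob → himosnerzob   [pre-nasal raising]
  giving Badili himosnerzob.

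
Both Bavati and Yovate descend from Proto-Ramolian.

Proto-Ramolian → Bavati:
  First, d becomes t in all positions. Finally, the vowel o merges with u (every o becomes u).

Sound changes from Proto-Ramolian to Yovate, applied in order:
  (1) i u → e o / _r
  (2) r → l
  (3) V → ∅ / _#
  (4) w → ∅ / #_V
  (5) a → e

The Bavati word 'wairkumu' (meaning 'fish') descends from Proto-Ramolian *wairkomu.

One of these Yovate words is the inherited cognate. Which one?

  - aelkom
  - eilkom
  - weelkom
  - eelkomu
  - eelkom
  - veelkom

eelkom

Yovate: start from *wairkomu.
  rule 1 (pre-rhotic lowering): wairkomu → waerkomu
  rule 2 (unconditioned shift): waerkomu → waelkomu
  rule 3 (apocope): waelkomu → waelkom
  rule 4 (glide loss): waelkom → aelkom
  rule 5 (vowel merger): aelkom → eelkom
  ⇒ Yovate eelkom
Among the options, 'eelkom' alone shows every Yovate change applied in order.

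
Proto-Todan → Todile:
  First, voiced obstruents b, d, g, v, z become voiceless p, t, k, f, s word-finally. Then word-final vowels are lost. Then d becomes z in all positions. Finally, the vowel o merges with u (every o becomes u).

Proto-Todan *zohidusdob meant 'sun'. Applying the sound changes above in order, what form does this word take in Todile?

zuhizuszup

Todile: *zohidusdob
  zohidusdob → zohidusdop   [final devoicing]
  zohidusdop (rule 2 does not apply)
  zohidusdop → zohizuszop   [unconditioned shift]
  zohizuszop → zuhizuszup   [vowel merger]
  giving Todile zuhizuszup.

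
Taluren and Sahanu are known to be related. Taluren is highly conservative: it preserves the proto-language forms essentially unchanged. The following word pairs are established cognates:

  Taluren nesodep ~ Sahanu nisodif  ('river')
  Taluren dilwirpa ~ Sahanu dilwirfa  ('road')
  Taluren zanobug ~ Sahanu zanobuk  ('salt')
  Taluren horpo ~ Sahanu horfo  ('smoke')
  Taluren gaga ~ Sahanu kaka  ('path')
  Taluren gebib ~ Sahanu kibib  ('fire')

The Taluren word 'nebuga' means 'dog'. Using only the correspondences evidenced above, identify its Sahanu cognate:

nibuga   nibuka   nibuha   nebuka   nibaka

gebib ~ kibib — Taluren e corresponds to Sahanu i after a consonant, before a labial obstruent.
gaga ~ kaka — Taluren g corresponds to Sahanu k between vowels (before a back vowel).
Applying these to Taluren 'nebuga':
  nebuga → nibuga   (e→i after a consonant, before a labial obstruent)
  nibuga → nibuka   (g→k between vowels (before a back vowel))
So the Sahanu cognate is 'nibuka'.

nibuka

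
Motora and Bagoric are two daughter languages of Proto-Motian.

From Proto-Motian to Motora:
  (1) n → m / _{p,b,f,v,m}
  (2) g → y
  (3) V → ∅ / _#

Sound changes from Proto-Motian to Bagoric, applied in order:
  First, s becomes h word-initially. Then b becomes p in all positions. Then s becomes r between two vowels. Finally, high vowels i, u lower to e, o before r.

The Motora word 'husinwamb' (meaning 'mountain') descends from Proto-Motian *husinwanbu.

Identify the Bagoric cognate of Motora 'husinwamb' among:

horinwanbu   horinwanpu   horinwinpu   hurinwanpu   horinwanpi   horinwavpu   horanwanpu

horinwanpu

Bagoric: *husinwanbu
  husinwanbu (rule 1 does not apply)
  husinwanbu → husinwanpu   [unconditioned shift]
  husinwanpu → hurinwanpu   [rhotacism]
  hurinwanpu → horinwanpu   [pre-rhotic lowering]
  giving Bagoric horinwanpu.
Only 'horinwanpu' matches the regular Bagoric development of *husinwanbu.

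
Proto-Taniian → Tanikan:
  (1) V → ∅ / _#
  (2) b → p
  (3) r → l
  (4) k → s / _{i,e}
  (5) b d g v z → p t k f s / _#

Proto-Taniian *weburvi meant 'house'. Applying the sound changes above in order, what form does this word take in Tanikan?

Tanikan: *weburvi
  weburvi → weburv   [apocope]
  weburv → wepurv   [unconditioned shift]
  wepurv → wepulv   [unconditioned shift]
  wepulv (rule 4 does not apply)
  wepulv → wepulf   [final devoicing]
  giving Tanikan wepulf.

wepulf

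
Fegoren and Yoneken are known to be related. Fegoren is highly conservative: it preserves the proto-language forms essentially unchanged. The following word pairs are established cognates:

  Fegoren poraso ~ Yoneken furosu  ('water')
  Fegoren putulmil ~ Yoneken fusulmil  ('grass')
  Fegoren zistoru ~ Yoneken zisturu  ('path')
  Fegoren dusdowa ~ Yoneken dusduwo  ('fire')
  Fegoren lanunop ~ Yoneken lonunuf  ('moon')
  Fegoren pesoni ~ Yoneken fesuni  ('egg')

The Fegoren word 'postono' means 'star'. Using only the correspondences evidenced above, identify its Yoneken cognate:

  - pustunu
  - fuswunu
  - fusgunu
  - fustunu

fustunu

poraso ~ furosu — Fegoren p corresponds to Yoneken f word-initially before a back vowel.
dusdowa ~ dusduwo — Fegoren o corresponds to Yoneken u after a consonant, before a consonant other than r, m, n, p, b, f, v.
pesoni ~ fesuni — Fegoren o corresponds to Yoneken u after a consonant, before a nasal.
poraso ~ furosu — Fegoren o corresponds to Yoneken u word-finally.
Applying these to Fegoren 'postono':
  postono → fostono   (p→f word-initially before a back vowel)
  fostono → fustono   (o→u after a consonant, before a consonant other than r, m, n, p, b, f, v)
  fustono → fustuno   (o→u after a consonant, before a nasal)
  fustuno → fustunu   (o→u word-finally)
So the Yoneken cognate is 'fustunu'.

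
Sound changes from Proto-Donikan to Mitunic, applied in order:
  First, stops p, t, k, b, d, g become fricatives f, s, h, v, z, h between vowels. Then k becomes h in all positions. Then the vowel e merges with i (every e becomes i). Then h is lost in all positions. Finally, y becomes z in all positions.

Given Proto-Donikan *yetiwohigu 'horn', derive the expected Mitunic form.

Mitunic: start from *yetiwohigu.
  rule 1 (intervocalic lenition): yetiwohigu → yesiwohihu
  rule 2: no change — yesiwohihu
  rule 3 (vowel merger): yesiwohihu → yisiwohihu
  rule 4 (h-loss): yisiwohihu → yisiwoiu
  rule 5 (unconditioned shift): yisiwoiu → zisiwoiu
  ⇒ Mitunic zisiwoiu

zisiwoiu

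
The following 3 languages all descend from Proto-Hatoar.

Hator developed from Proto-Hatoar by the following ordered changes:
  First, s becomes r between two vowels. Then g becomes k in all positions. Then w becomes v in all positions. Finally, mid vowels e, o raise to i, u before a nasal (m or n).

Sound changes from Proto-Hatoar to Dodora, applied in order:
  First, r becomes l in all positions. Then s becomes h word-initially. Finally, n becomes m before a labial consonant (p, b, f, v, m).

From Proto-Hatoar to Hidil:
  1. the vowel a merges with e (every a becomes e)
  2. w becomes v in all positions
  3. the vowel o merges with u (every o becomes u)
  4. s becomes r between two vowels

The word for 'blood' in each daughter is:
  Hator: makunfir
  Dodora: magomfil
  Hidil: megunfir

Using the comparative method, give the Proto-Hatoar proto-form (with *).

Position 5: Hator has n, Dodora has m, Hidil has n. Hator preserves n here (none of its changes turn any other segment into n), so the proto-segment is *n.
Position 8: Hator has r, Dodora has l, Hidil has r. Taking the neighbouring segments as reconstructed: Hator r can only go back to *r; Dodora l could go back to *l or *r; Hidil r can only go back to *r — the one source consistent with every daughter is *r.
Position 4: Hator has u, Dodora has o, Hidil has u. Dodora preserves o here (none of its changes turn any other segment into o), so the proto-segment is *o.
This points to *magonfir. Verify forward in each daughter:
Hator: start from *magonfir.
  rule 1: no change — magonfir
  rule 2 (unconditioned shift): magonfir → makonfir
  rule 3: no change — makonfir
  rule 4 (pre-nasal raising): makonfir → makunfir
  ⇒ Hator makunfir
Dodora: *magonfir
  magonfir → magonfil   [unconditioned shift]
  magonfil (rule 2 does not apply)
  magonfil → magomfil   [nasal place assimilation]
  giving Dodora magomfil.
Hidil: *magonfir
  magonfir → megonfir   [vowel merger]
  megonfir (rule 2 does not apply)
  megonfir → megunfir   [vowel merger]
  megunfir (rule 4 does not apply)
  giving Hidil megunfir.
No other proto-form is consistent with every reflex, so the reconstruction is *magonfir.

*magonfir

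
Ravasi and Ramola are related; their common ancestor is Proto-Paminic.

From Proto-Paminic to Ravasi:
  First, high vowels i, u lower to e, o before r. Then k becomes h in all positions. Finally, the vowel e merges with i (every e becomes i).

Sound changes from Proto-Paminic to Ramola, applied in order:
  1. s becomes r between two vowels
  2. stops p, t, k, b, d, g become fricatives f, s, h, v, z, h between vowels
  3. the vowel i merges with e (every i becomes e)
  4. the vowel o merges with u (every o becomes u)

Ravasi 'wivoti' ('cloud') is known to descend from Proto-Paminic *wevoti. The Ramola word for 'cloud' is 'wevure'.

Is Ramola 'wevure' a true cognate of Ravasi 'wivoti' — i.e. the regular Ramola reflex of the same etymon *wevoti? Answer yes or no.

Derive the expected Ramola reflex of *wevoti:
Ramola: *wevoti
  wevoti (rule 1 does not apply)
  wevoti → wevosi   [intervocalic lenition]
  wevosi → wevose   [vowel merger]
  wevose → wevuse   [vowel merger]
  giving Ramola wevuse.
The regular Ramola reflex would be 'wevuse', but the attested form is 'wevure'. The correspondence is irregular, so they are not cognates (the Ramola form has a different source).

no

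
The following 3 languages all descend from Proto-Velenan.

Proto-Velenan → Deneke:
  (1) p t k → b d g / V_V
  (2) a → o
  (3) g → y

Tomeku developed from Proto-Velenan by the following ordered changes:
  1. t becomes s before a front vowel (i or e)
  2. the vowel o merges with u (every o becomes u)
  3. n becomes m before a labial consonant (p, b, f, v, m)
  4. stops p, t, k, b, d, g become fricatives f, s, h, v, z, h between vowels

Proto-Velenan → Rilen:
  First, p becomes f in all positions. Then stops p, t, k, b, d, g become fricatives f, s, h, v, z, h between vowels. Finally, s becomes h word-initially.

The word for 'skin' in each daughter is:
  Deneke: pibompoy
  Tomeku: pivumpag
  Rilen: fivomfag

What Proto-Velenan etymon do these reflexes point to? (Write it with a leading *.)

*pibompag

Position 6: Deneke has p, Tomeku has p, Rilen has f. Deneke preserves p here (none of its changes turn any other segment into p), so the proto-segment is *p.
Position 7: Deneke has o, Tomeku has a, Rilen has a. Tomeku preserves a here (none of its changes turn any other segment into a), so the proto-segment is *a.
Position 3: Deneke has b, Tomeku has v, Rilen has v. Taking the neighbouring segments as reconstructed: Deneke b could go back to *p or *b; Tomeku v could go back to *b or *v; Rilen v could go back to *b or *v — the one source consistent with every daughter is *b.
This points to *pibompag. Verify forward in each daughter:
Deneke: *pibompag > pibompog > pibompoy  (by vowel merger, unconditioned shift)
Tomeku: *pibompag > pibumpag > pivumpag  (by vowel merger, intervocalic lenition)
Rilen: start from *pibompag.
  rule 1 (unconditioned shift): pibompag → fibomfag
  rule 2 (intervocalic lenition): fibomfag → fivomfag
  rule 3: no change — fivomfag
  ⇒ Rilen fivomfag
Only *pibompag yields all of Deneke pibompoy, Tomeku pivumpag, Rilen fivomfag.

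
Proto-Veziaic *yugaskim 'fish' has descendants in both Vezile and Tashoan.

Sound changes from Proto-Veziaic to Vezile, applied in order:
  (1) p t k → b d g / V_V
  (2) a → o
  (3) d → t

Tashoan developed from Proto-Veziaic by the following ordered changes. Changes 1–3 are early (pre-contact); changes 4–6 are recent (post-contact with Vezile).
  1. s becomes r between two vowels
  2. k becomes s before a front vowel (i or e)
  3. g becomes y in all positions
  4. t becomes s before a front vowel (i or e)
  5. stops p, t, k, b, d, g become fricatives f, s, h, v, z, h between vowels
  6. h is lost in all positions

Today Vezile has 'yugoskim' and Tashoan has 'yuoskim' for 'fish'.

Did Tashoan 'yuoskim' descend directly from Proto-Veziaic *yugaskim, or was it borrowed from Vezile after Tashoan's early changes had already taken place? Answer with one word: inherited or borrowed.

borrowed

If inherited, *yugaskim would pass through all of Tashoan's changes:
Tashoan: *yugaskim
  yugaskim (rule 1 does not apply)
  yugaskim → yugassim   [palatalisation]
  yugassim → yuyassim   [unconditioned shift]
  yuyassim (rule 4 does not apply)
  yuyassim (rule 5 does not apply)
  yuyassim (rule 6 does not apply)
  giving Tashoan yuyassim.
If borrowed from Vezile 'yugoskim' after the early changes, it would undergo only the recent ones:
  rule 4 (palatalisation): no change (yugoskim)
  rule 5 (intervocalic lenition): yugoskim → yuhoskim
  rule 6 (h-loss): yuhoskim → yuoskim
  ⇒ as a loan: yuoskim
Tashoan 'yuoskim' matches the loan outcome 'yuoskim', not the inherited 'yuyassim' — it skipped the early Tashoan changes, so it was borrowed from Vezile.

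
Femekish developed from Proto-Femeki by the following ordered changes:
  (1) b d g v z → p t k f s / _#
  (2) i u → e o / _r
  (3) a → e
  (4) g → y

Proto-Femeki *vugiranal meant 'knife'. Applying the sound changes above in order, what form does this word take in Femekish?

Femekish: start from *vugiranal.
  rule 1: no change — vugiranal
  rule 2 (pre-rhotic lowering): vugiranal → vugeranal
  rule 3 (vowel merger): vugeranal → vugerenel
  rule 4 (unconditioned shift): vugerenel → vuyerenel
  ⇒ Femekish vuyerenel

vuyerenel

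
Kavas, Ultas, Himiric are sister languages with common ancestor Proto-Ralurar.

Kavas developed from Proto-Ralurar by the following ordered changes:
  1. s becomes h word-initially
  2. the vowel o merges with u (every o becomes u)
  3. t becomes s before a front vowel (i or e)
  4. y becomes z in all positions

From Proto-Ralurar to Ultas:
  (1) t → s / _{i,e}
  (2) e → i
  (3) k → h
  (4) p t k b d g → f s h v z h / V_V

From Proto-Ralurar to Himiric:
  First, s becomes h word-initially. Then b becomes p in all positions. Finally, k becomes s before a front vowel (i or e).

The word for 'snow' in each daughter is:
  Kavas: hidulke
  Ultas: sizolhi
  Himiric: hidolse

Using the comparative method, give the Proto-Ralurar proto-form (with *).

Position 4: Kavas has u, Ultas has o, Himiric has o. Ultas preserves o here (none of its changes turn any other segment into o), so the proto-segment is *o.
Position 7: Kavas has e, Ultas has i, Himiric has e. Kavas preserves e here (none of its changes turn any other segment into e), so the proto-segment is *e.
Continuing position by position gives *sidolke; check it forward:
Kavas: *sidolke > hidolke > hidulke  (by debuccalisation, vowel merger)
Ultas: *sidolke
  sidolke (rule 1 does not apply)
  sidolke → sidolki   [vowel merger]
  sidolki → sidolhi   [unconditioned shift]
  sidolhi → sizolhi   [intervocalic lenition]
  giving Ultas sizolhi.
Himiric: *sidolke
  sidolke → hidolke   [debuccalisation]
  hidolke (rule 2 does not apply)
  hidolke → hidolse   [palatalisation]
  giving Himiric hidolse.
Only *sidolke yields all of Kavas hidulke, Ultas sizolhi, Himiric hidolse.

*sidolke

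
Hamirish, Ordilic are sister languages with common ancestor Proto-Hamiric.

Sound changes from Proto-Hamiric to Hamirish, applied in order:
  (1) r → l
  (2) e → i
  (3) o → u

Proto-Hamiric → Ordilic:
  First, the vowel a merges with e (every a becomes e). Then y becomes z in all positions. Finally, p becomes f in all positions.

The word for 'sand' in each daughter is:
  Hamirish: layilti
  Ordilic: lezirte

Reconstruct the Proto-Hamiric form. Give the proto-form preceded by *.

Position 5: Hamirish has l, Ordilic has r. Ordilic preserves r here (none of its changes turn any other segment into r), so the proto-segment is *r.
Position 3: Hamirish has y, Ordilic has z. Hamirish preserves y here (none of its changes turn any other segment into y), so the proto-segment is *y.
This points to *layirte. Verify forward in each daughter:
Hamirish: start from *layirte.
  rule 1 (unconditioned shift): layirte → layilte
  rule 2 (vowel merger): layilte → layilti
  rule 3: no change — layilti
  ⇒ Hamirish layilti
Ordilic: *layirte > leyirte > lezirte  (by vowel merger, unconditioned shift)
*layirte is the unique common source.

*layirte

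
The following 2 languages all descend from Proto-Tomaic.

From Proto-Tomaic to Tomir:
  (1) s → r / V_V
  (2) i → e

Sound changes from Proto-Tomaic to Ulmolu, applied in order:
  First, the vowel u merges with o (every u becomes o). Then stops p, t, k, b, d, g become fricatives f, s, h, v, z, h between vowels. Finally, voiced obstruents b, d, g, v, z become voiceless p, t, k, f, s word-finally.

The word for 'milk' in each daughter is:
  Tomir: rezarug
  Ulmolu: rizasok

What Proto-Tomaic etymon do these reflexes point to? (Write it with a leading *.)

Position 5: Tomir has r, Ulmolu has s. Taking the neighbouring segments as reconstructed: Tomir r could go back to *s or *r; Ulmolu s could go back to *t or *s — the one source consistent with every daughter is *s.
Position 7: Tomir has g, Ulmolu has k. Tomir preserves g here (none of its changes turn any other segment into g), so the proto-segment is *g.
This points to *rizasug. Verify forward in each daughter:
Tomir: *rizasug
  rizasug → rizarug   [rhotacism]
  rizarug → rezarug   [vowel merger]
  giving Tomir rezarug.
Ulmolu: start from *rizasug.
  rule 1 (vowel merger): rizasug → rizasog
  rule 2: no change — rizasog
  rule 3 (final devoicing): rizasog → rizasok
  ⇒ Ulmolu rizasok
*rizasug is the unique common source.

*rizasug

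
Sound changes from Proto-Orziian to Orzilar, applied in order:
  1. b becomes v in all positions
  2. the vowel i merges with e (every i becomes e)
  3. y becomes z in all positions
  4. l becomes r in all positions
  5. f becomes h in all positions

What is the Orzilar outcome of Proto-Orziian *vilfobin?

verhoven

Orzilar: start from *vilfobin.
  rule 1 (unconditioned shift): vilfobin → vilfovin
  rule 2 (vowel merger): vilfovin → velfoven
  rule 3: no change — velfoven
  rule 4 (unconditioned shift): velfoven → verfoven
  rule 5 (unconditioned shift): verfoven → verhoven
  ⇒ Orzilar verhoven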